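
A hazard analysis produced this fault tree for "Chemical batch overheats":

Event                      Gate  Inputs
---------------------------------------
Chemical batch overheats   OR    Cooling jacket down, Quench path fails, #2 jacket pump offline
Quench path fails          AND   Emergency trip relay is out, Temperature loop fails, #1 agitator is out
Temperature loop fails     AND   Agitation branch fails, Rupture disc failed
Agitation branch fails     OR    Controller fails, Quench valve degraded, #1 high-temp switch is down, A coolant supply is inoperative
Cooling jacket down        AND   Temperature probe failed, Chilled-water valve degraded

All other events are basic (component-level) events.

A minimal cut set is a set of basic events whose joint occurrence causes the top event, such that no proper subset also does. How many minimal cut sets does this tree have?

6

Cooling jacket down [AND]: one cut set from each child combined → 1 × 1 = 1 cut set(s).
Agitation branch fails [OR]: union of children's cut sets → 4 cut set(s).
Temperature loop fails [AND]: one cut set from each child combined → 4 × 1 = 4 cut set(s).
Quench path fails [AND]: one cut set from each child combined → 1 × 4 × 1 = 4 cut set(s).
Chemical batch overheats [OR]: union of children's cut sets → 6 cut set(s).
Minimal cut sets: {Chilled-water valve degraded, Temperature probe failed}; {#1 agitator is out, Controller fails, Emergency trip relay is out, Rupture disc failed}; {#1 agitator is out, Emergency trip relay is out, Quench valve degraded, Rupture disc failed}; {#1 agitator is out, #1 high-temp switch is down, Emergency trip relay is out, Rupture disc failed}; {#1 agitator is out, A coolant supply is inoperative, Emergency trip relay is out, Rupture disc failed}; {#2 jacket pump offline}.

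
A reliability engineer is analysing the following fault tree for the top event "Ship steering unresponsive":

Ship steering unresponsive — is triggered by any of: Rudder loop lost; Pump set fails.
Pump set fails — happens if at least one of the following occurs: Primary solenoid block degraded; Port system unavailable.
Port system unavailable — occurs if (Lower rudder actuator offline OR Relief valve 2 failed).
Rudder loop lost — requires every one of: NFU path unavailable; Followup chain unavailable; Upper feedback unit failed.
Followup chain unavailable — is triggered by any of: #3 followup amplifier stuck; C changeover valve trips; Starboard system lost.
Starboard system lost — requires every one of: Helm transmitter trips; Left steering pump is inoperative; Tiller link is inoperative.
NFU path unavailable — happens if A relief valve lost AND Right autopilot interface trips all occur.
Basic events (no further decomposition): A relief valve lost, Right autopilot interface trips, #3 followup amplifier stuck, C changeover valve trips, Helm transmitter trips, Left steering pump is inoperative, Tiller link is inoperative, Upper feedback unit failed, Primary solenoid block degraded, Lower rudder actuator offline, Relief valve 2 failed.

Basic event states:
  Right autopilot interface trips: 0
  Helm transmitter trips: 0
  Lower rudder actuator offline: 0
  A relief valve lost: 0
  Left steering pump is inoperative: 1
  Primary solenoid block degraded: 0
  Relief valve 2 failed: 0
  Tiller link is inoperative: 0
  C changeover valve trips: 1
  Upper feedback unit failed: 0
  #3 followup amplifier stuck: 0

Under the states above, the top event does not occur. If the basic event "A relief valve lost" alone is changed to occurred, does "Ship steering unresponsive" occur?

No

Counterfactual: set "A relief valve lost" to occurred.
NFU path unavailable [AND]: A relief valve lost=occurs, Right autopilot interface trips=not → not all inputs occur → does not occur.
Starboard system lost [AND]: Helm transmitter trips=not, Left steering pump is inoperative=occurs, Tiller link is inoperative=not → not all inputs occur → does not occur.
Followup chain unavailable [OR]: #3 followup amplifier stuck=not, C changeover valve trips=occurs, Starboard system lost=not → at least one input occurs → occurs.
Rudder loop lost [AND]: NFU path unavailable=not, Followup chain unavailable=occurs, Upper feedback unit failed=not → not all inputs occur → does not occur.
Port system unavailable [OR]: Lower rudder actuator offline=not, Relief valve 2 failed=not → no input occurs → does not occur.
Pump set fails [OR]: Primary solenoid block degraded=not, Port system unavailable=not → no input occurs → does not occur.
Ship steering unresponsive [OR]: Rudder loop lost=not, Pump set fails=not → no input occurs → does not occur.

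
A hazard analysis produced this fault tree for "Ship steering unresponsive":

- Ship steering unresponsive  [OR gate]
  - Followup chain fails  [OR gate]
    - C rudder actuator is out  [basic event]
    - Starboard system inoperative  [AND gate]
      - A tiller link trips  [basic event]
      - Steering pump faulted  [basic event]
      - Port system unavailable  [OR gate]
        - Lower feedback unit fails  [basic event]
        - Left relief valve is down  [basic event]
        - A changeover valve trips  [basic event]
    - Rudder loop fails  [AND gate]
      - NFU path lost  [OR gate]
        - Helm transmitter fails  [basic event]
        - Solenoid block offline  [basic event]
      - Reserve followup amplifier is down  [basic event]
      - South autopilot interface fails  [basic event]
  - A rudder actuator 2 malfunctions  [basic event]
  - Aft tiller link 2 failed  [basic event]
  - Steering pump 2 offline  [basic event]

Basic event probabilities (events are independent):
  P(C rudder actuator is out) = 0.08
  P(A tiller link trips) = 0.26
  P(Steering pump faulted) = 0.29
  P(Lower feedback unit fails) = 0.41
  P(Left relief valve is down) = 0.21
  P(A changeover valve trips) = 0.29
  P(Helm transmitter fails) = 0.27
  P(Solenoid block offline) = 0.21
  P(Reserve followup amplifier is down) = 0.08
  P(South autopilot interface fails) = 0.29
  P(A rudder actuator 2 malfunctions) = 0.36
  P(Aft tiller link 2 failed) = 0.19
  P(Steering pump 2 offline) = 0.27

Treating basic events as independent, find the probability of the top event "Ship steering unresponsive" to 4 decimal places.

P(Port system unavailable) [OR] = 1 − (1−0.41) × (1−0.21) × (1−0.29) = 0.669069
P(Starboard system inoperative) [AND] = 0.26 × 0.29 × 0.669069 = 0.050448
P(NFU path lost) [OR] = 1 − (1−0.27) × (1−0.21) = 0.423300
P(Rudder loop fails) [AND] = 0.423300 × 0.08 × 0.29 = 0.009821
P(Followup chain fails) [OR] = 1 − (1−0.08) × (1−0.050448) × (1−0.009821) = 0.134992
P(Ship steering unresponsive) [OR] = 1 − (1−0.134992) × (1−0.36) × (1−0.19) × (1−0.27) = 0.672653
Rounded to 4 decimal places: P(Ship steering unresponsive) ≈ 0.6727.

0.6727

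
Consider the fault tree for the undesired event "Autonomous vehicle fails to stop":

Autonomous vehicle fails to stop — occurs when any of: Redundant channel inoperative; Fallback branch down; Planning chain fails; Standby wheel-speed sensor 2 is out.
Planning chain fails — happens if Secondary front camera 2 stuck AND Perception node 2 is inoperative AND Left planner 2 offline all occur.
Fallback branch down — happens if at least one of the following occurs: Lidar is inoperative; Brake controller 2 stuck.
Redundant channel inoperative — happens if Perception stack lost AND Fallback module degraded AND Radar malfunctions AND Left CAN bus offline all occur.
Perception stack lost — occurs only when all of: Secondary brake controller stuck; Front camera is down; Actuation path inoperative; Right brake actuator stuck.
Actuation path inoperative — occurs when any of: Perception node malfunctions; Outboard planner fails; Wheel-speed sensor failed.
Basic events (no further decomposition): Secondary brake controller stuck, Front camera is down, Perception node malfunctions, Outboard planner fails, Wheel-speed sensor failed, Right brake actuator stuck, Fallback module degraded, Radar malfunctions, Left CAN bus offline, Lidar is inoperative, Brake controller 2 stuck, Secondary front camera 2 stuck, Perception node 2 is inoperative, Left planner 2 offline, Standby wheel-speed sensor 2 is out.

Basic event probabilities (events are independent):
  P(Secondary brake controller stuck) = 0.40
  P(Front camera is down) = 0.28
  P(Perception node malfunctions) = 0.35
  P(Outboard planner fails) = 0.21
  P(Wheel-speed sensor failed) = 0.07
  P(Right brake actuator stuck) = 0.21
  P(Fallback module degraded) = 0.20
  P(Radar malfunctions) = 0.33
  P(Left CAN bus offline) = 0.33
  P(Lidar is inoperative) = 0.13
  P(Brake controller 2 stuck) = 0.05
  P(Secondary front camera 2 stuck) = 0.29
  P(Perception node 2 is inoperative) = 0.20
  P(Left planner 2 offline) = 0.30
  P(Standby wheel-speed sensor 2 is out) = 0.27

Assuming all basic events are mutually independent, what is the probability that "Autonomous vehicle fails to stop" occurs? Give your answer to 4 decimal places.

0.4073

P(Actuation path inoperative) [OR] = 1 − (1−0.35) × (1−0.21) × (1−0.07) = 0.522445
P(Perception stack lost) [AND] = 0.40 × 0.28 × 0.522445 × 0.21 = 0.012288
P(Redundant channel inoperative) [AND] = 0.012288 × 0.20 × 0.33 × 0.33 = 0.000268
P(Fallback branch down) [OR] = 1 − (1−0.13) × (1−0.05) = 0.173500
P(Planning chain fails) [AND] = 0.29 × 0.20 × 0.30 = 0.017400
P(Autonomous vehicle fails to stop) [OR] = 1 − (1−0.000268) × (1−0.173500) × (1−0.017400) × (1−0.27) = 0.407312
Rounded to 4 decimal places: P(Autonomous vehicle fails to stop) ≈ 0.4073.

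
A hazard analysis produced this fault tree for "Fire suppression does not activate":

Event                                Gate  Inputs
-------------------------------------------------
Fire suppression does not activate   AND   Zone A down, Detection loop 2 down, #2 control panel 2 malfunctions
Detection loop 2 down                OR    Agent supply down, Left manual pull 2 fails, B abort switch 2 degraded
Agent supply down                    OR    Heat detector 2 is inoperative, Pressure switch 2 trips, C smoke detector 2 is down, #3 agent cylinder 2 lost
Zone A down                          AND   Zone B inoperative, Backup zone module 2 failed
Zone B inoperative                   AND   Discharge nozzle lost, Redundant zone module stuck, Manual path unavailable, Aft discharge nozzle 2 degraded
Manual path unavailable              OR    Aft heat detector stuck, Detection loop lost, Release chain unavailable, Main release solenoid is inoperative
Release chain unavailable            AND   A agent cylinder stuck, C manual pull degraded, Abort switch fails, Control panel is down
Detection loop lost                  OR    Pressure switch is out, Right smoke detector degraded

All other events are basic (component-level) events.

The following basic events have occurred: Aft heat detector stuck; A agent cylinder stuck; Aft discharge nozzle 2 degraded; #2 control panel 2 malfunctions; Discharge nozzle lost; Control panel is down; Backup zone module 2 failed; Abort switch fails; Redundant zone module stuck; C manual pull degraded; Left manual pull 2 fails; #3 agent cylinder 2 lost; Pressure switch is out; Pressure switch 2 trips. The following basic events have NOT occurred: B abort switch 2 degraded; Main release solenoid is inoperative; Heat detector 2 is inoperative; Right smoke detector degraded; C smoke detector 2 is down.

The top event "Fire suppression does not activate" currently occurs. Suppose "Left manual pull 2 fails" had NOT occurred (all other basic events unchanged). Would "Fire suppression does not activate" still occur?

Yes

Counterfactual: set "Left manual pull 2 fails" to not occurred.
Detection loop lost [OR]: Pressure switch is out=occurs, Right smoke detector degraded=not → at least one input occurs → occurs.
Release chain unavailable [AND]: A agent cylinder stuck=occurs, C manual pull degraded=occurs, Abort switch fails=occurs, Control panel is down=occurs → all inputs occur → occurs.
Manual path unavailable [OR]: Aft heat detector stuck=occurs, Detection loop lost=occurs, Release chain unavailable=occurs, Main release solenoid is inoperative=not → at least one input occurs → occurs.
Zone B inoperative [AND]: Discharge nozzle lost=occurs, Redundant zone module stuck=occurs, Manual path unavailable=occurs, Aft discharge nozzle 2 degraded=occurs → all inputs occur → occurs.
Zone A down [AND]: Zone B inoperative=occurs, Backup zone module 2 failed=occurs → all inputs occur → occurs.
Agent supply down [OR]: Heat detector 2 is inoperative=not, Pressure switch 2 trips=occurs, C smoke detector 2 is down=not, #3 agent cylinder 2 lost=occurs → at least one input occurs → occurs.
Detection loop 2 down [OR]: Agent supply down=occurs, Left manual pull 2 fails=not, B abort switch 2 degraded=not → at least one input occurs → occurs.
Fire suppression does not activate [AND]: Zone A down=occurs, Detection loop 2 down=occurs, #2 control panel 2 malfunctions=occurs → all inputs occur → occurs.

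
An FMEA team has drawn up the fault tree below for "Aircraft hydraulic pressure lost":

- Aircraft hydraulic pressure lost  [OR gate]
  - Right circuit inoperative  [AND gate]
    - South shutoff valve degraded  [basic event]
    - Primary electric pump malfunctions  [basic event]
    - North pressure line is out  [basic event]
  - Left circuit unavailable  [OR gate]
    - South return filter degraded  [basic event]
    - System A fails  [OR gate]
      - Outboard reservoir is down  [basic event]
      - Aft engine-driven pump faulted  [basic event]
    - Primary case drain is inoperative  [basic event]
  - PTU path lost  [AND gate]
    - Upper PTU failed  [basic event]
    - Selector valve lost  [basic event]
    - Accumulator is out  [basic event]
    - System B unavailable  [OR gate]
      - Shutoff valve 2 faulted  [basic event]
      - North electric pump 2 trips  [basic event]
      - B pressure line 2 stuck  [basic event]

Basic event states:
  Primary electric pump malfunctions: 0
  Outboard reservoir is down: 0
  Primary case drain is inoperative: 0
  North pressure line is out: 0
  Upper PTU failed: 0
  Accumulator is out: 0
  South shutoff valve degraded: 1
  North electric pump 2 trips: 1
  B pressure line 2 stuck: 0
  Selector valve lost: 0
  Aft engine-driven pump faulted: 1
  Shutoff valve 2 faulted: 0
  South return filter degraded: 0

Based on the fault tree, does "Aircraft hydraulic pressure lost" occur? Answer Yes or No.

Right circuit inoperative [AND]: South shutoff valve degraded=occurs, Primary electric pump malfunctions=not, North pressure line is out=not → not all inputs occur → does not occur.
System A fails [OR]: Outboard reservoir is down=not, Aft engine-driven pump faulted=occurs → at least one input occurs → occurs.
Left circuit unavailable [OR]: South return filter degraded=not, System A fails=occurs, Primary case drain is inoperative=not → at least one input occurs → occurs.
System B unavailable [OR]: Shutoff valve 2 faulted=not, North electric pump 2 trips=occurs, B pressure line 2 stuck=not → at least one input occurs → occurs.
PTU path lost [AND]: Upper PTU failed=not, Selector valve lost=not, Accumulator is out=not, System B unavailable=occurs → not all inputs occur → does not occur.
Aircraft hydraulic pressure lost [OR]: Right circuit inoperative=not, Left circuit unavailable=occurs, PTU path lost=not → at least one input occurs → occurs.

Yes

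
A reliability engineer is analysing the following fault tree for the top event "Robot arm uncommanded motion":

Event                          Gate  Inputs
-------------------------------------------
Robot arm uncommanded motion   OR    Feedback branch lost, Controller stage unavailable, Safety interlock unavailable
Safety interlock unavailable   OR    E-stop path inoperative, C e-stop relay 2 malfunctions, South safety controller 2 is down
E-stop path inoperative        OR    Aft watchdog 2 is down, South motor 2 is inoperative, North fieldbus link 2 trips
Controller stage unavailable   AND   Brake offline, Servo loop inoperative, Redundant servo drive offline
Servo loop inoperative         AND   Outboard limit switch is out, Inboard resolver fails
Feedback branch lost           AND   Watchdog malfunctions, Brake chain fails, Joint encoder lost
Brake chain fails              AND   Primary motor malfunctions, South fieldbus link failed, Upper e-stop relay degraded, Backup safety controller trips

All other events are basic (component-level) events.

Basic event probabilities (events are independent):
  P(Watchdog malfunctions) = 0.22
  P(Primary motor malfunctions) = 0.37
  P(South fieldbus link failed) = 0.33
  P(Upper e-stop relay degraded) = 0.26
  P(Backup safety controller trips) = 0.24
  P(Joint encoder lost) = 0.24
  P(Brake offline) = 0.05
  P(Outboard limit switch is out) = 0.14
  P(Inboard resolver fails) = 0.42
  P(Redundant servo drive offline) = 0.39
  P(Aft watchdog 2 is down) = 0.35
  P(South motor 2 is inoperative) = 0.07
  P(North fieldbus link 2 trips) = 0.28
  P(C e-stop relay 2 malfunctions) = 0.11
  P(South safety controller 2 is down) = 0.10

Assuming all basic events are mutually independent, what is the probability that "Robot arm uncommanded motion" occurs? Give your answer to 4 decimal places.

P(Brake chain fails) [AND] = 0.37 × 0.33 × 0.26 × 0.24 = 0.007619
P(Feedback branch lost) [AND] = 0.22 × 0.007619 × 0.24 = 0.000402
P(Servo loop inoperative) [AND] = 0.14 × 0.42 = 0.058800
P(Controller stage unavailable) [AND] = 0.05 × 0.058800 × 0.39 = 0.001147
P(E-stop path inoperative) [OR] = 1 − (1−0.35) × (1−0.07) × (1−0.28) = 0.564760
P(Safety interlock unavailable) [OR] = 1 − (1−0.564760) × (1−0.11) × (1−0.10) = 0.651373
P(Robot arm uncommanded motion) [OR] = 1 − (1−0.000402) × (1−0.001147) × (1−0.651373) = 0.651913
Rounded to 4 decimal places: P(Robot arm uncommanded motion) ≈ 0.6519.

0.6519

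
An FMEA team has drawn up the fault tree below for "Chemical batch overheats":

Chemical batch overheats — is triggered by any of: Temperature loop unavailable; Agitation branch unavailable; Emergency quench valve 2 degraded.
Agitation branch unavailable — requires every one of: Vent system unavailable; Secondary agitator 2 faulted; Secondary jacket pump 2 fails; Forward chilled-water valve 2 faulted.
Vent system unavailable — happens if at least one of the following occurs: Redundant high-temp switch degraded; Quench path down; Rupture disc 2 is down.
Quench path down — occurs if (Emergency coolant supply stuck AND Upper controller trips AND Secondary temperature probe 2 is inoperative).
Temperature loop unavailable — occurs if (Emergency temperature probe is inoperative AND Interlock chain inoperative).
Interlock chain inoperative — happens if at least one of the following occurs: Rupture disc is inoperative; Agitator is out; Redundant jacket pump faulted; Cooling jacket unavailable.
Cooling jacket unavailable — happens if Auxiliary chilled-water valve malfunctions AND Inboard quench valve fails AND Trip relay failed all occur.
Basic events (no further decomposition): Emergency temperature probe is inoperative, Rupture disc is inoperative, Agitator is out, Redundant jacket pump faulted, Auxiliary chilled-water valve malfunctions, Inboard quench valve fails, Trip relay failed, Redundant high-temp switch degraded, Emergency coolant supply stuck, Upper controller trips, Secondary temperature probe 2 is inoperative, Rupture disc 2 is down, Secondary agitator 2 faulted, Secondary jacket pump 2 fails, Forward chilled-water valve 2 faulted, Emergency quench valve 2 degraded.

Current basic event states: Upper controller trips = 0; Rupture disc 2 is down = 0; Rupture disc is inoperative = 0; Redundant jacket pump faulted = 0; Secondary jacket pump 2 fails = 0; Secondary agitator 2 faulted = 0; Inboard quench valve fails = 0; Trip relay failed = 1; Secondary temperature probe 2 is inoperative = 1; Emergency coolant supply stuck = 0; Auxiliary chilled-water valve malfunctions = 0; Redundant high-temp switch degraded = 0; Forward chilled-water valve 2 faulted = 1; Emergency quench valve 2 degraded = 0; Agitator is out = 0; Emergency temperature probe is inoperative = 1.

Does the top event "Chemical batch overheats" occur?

Cooling jacket unavailable [AND]: Auxiliary chilled-water valve malfunctions=not, Inboard quench valve fails=not, Trip relay failed=occurs → not all inputs occur → does not occur.
Interlock chain inoperative [OR]: Rupture disc is inoperative=not, Agitator is out=not, Redundant jacket pump faulted=not, Cooling jacket unavailable=not → no input occurs → does not occur.
Temperature loop unavailable [AND]: Emergency temperature probe is inoperative=occurs, Interlock chain inoperative=not → not all inputs occur → does not occur.
Quench path down [AND]: Emergency coolant supply stuck=not, Upper controller trips=not, Secondary temperature probe 2 is inoperative=occurs → not all inputs occur → does not occur.
Vent system unavailable [OR]: Redundant high-temp switch degraded=not, Quench path down=not, Rupture disc 2 is down=not → no input occurs → does not occur.
Agitation branch unavailable [AND]: Vent system unavailable=not, Secondary agitator 2 faulted=not, Secondary jacket pump 2 fails=not, Forward chilled-water valve 2 faulted=occurs → not all inputs occur → does not occur.
Chemical batch overheats [OR]: Temperature loop unavailable=not, Agitation branch unavailable=not, Emergency quench valve 2 degraded=not → no input occurs → does not occur.

No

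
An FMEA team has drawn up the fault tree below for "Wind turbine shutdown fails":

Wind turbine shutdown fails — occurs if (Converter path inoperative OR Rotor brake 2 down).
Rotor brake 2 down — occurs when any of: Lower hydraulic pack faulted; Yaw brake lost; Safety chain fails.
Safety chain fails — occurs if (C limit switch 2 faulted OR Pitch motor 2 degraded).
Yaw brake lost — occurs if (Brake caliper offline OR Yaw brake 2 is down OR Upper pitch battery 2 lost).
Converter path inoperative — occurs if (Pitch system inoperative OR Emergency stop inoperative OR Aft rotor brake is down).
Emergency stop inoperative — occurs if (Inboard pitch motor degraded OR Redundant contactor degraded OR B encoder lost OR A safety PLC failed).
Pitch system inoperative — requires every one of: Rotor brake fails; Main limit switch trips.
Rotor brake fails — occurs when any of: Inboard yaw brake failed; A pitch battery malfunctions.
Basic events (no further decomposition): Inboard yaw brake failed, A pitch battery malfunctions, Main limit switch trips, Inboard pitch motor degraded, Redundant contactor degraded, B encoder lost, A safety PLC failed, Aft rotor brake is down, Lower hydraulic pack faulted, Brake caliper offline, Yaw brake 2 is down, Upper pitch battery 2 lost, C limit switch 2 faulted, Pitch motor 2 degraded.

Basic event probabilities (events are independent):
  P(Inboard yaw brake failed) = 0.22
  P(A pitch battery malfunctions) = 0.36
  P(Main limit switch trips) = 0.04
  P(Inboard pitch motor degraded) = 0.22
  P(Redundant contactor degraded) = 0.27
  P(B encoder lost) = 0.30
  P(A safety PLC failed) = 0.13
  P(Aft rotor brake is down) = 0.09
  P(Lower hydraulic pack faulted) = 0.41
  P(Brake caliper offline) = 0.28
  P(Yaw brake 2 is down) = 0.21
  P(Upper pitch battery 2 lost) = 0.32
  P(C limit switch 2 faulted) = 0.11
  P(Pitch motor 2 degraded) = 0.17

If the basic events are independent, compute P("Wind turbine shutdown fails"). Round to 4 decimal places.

P(Rotor brake fails) [OR] = 1 − (1−0.22) × (1−0.36) = 0.500800
P(Pitch system inoperative) [AND] = 0.500800 × 0.04 = 0.020032
P(Emergency stop inoperative) [OR] = 1 − (1−0.22) × (1−0.27) × (1−0.30) × (1−0.13) = 0.653235
P(Converter path inoperative) [OR] = 1 − (1−0.020032) × (1−0.653235) × (1−0.09) = 0.690765
P(Yaw brake lost) [OR] = 1 − (1−0.28) × (1−0.21) × (1−0.32) = 0.613216
P(Safety chain fails) [OR] = 1 − (1−0.11) × (1−0.17) = 0.261300
P(Rotor brake 2 down) [OR] = 1 − (1−0.41) × (1−0.613216) × (1−0.261300) = 0.831427
P(Wind turbine shutdown fails) [OR] = 1 − (1−0.690765) × (1−0.831427) = 0.947871
Rounded to 4 decimal places: P(Wind turbine shutdown fails) ≈ 0.9479.

0.9479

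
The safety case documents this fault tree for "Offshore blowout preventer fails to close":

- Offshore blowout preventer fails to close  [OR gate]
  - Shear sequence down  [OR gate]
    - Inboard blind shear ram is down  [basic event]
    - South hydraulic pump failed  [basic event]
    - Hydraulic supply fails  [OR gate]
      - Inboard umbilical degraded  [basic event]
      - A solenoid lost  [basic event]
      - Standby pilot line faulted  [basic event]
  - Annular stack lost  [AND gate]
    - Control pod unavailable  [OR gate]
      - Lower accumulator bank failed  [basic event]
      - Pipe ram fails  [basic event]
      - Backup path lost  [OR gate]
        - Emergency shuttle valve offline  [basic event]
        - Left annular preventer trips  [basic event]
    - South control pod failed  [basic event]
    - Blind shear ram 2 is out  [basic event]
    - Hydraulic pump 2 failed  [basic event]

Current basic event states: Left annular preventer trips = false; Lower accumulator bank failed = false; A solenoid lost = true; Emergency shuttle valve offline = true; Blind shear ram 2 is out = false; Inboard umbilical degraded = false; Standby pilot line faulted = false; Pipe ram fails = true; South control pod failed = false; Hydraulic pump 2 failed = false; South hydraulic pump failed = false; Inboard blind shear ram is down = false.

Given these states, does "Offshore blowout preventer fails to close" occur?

Yes

Hydraulic supply fails [OR]: Inboard umbilical degraded=not, A solenoid lost=occurs, Standby pilot line faulted=not → at least one input occurs → occurs.
Shear sequence down [OR]: Inboard blind shear ram is down=not, South hydraulic pump failed=not, Hydraulic supply fails=occurs → at least one input occurs → occurs.
Backup path lost [OR]: Emergency shuttle valve offline=occurs, Left annular preventer trips=not → at least one input occurs → occurs.
Control pod unavailable [OR]: Lower accumulator bank failed=not, Pipe ram fails=occurs, Backup path lost=occurs → at least one input occurs → occurs.
Annular stack lost [AND]: Control pod unavailable=occurs, South control pod failed=not, Blind shear ram 2 is out=not, Hydraulic pump 2 failed=not → not all inputs occur → does not occur.
Offshore blowout preventer fails to close [OR]: Shear sequence down=occurs, Annular stack lost=not → at least one input occurs → occurs.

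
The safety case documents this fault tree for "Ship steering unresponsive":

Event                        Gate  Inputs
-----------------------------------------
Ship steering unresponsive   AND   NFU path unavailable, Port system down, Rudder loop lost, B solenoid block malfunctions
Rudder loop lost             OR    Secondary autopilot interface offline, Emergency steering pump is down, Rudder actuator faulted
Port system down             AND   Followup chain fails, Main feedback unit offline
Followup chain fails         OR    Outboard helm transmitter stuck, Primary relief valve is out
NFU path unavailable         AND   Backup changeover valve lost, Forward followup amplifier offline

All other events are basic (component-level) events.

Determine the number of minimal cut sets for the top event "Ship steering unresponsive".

NFU path unavailable [AND]: one cut set from each child combined → 1 × 1 = 1 cut set(s).
Followup chain fails [OR]: union of children's cut sets → 2 cut set(s).
Port system down [AND]: one cut set from each child combined → 2 × 1 = 2 cut set(s).
Rudder loop lost [OR]: union of children's cut sets → 3 cut set(s).
Ship steering unresponsive [AND]: one cut set from each child combined → 1 × 2 × 3 × 1 = 6 cut set(s).
Minimal cut sets: {B solenoid block malfunctions, Backup changeover valve lost, Forward followup amplifier offline, Main feedback unit offline, Outboard helm transmitter stuck, Secondary autopilot interface offline}; {B solenoid block malfunctions, Backup changeover valve lost, Emergency steering pump is down, Forward followup amplifier offline, Main feedback unit offline, Outboard helm transmitter stuck}; {B solenoid block malfunctions, Backup changeover valve lost, Forward followup amplifier offline, Main feedback unit offline, Outboard helm transmitter stuck, Rudder actuator faulted}; {B solenoid block malfunctions, Backup changeover valve lost, Forward followup amplifier offline, Main feedback unit offline, Primary relief valve is out, Secondary autopilot interface offline}; {B solenoid block malfunctions, Backup changeover valve lost, Emergency steering pump is down, Forward followup amplifier offline, Main feedback unit offline, Primary relief valve is out}; {B solenoid block malfunctions, Backup changeover valve lost, Forward followup amplifier offline, Main feedback unit offline, Primary relief valve is out, Rudder actuator faulted}.

6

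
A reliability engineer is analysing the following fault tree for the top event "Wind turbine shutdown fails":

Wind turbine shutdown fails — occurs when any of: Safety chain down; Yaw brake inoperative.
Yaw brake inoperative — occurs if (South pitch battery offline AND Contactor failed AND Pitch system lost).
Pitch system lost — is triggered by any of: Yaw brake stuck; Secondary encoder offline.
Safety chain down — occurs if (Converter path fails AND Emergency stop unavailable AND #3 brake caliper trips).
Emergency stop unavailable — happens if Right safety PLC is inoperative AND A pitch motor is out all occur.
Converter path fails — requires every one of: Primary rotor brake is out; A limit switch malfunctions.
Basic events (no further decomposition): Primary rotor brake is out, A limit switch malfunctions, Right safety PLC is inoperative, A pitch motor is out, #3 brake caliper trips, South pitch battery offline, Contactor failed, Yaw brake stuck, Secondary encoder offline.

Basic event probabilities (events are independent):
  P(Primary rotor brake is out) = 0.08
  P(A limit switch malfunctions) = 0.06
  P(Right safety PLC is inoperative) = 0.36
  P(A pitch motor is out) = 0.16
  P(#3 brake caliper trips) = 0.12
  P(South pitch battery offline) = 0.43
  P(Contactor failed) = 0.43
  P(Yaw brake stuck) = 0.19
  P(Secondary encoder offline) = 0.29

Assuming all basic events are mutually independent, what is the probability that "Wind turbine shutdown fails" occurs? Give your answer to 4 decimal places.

P(Converter path fails) [AND] = 0.08 × 0.06 = 0.004800
P(Emergency stop unavailable) [AND] = 0.36 × 0.16 = 0.057600
P(Safety chain down) [AND] = 0.004800 × 0.057600 × 0.12 = 0.000033
P(Pitch system lost) [OR] = 1 − (1−0.19) × (1−0.29) = 0.424900
P(Yaw brake inoperative) [AND] = 0.43 × 0.43 × 0.424900 = 0.078564
P(Wind turbine shutdown fails) [OR] = 1 − (1−0.000033) × (1−0.078564) = 0.078594
Rounded to 4 decimal places: P(Wind turbine shutdown fails) ≈ 0.0786.

0.0786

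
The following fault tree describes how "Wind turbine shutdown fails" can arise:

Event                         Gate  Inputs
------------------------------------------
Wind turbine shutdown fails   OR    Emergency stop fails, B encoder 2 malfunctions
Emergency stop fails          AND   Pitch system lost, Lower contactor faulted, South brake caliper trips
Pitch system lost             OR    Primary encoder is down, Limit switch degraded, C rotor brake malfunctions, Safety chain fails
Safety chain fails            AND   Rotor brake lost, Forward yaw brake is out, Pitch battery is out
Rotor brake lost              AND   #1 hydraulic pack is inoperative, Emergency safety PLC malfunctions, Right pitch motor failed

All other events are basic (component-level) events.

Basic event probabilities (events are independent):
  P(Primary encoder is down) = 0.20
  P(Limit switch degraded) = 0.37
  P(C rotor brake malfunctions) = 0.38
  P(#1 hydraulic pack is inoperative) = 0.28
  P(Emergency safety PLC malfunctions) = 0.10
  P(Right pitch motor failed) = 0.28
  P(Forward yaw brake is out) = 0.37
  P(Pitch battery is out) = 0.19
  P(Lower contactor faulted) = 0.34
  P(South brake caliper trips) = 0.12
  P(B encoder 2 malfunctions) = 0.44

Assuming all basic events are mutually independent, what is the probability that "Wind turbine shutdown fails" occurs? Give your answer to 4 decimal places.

0.4557

P(Rotor brake lost) [AND] = 0.28 × 0.10 × 0.28 = 0.007840
P(Safety chain fails) [AND] = 0.007840 × 0.37 × 0.19 = 0.000551
P(Pitch system lost) [OR] = 1 − (1−0.20) × (1−0.37) × (1−0.38) × (1−0.000551) = 0.687692
P(Emergency stop fails) [AND] = 0.687692 × 0.34 × 0.12 = 0.028058
P(Wind turbine shutdown fails) [OR] = 1 − (1−0.028058) × (1−0.44) = 0.455712
Rounded to 4 decimal places: P(Wind turbine shutdown fails) ≈ 0.4557.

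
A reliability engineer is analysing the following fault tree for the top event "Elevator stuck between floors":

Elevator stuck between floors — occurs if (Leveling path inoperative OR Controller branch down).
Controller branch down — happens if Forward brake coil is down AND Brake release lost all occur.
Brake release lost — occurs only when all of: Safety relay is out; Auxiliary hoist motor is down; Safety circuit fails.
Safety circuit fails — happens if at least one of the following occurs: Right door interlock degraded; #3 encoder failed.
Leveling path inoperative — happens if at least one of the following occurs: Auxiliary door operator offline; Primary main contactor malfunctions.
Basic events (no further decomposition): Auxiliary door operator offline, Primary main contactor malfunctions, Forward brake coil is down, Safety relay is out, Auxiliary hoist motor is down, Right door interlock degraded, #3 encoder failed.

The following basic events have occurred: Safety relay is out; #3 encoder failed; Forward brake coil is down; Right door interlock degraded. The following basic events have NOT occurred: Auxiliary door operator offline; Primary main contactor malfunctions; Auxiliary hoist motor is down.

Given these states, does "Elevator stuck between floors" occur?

Leveling path inoperative [OR]: Auxiliary door operator offline=not, Primary main contactor malfunctions=not → no input occurs → does not occur.
Safety circuit fails [OR]: Right door interlock degraded=occurs, #3 encoder failed=occurs → at least one input occurs → occurs.
Brake release lost [AND]: Safety relay is out=occurs, Auxiliary hoist motor is down=not, Safety circuit fails=occurs → not all inputs occur → does not occur.
Controller branch down [AND]: Forward brake coil is down=occurs, Brake release lost=not → not all inputs occur → does not occur.
Elevator stuck between floors [OR]: Leveling path inoperative=not, Controller branch down=not → no input occurs → does not occur.

No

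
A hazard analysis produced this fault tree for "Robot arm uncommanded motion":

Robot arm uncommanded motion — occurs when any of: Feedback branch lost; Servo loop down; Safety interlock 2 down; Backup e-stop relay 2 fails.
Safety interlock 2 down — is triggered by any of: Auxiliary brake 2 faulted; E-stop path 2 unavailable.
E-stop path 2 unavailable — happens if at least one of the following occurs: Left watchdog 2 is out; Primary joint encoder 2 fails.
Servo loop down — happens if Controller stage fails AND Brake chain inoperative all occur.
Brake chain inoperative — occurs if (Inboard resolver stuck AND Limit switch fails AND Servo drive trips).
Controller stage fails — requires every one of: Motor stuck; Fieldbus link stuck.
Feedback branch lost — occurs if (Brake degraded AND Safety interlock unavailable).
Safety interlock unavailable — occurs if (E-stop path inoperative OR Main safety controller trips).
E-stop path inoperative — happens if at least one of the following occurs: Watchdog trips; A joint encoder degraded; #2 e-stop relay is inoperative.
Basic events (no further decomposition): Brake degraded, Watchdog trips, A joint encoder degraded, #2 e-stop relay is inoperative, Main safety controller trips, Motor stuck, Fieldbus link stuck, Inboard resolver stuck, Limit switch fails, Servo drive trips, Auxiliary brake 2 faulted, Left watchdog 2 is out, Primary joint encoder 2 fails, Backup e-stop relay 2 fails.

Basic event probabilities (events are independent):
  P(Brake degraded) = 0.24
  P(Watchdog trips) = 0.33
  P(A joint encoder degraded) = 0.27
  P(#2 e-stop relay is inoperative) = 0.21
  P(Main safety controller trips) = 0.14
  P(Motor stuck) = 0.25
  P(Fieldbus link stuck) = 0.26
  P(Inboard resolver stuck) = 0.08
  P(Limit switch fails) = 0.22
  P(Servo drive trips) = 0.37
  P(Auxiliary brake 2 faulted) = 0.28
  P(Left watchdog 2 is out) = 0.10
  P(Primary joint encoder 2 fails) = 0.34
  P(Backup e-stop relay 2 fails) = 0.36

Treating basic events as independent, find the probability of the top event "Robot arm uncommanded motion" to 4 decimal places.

P(E-stop path inoperative) [OR] = 1 − (1−0.33) × (1−0.27) × (1−0.21) = 0.613611
P(Safety interlock unavailable) [OR] = 1 − (1−0.613611) × (1−0.14) = 0.667705
P(Feedback branch lost) [AND] = 0.24 × 0.667705 = 0.160249
P(Controller stage fails) [AND] = 0.25 × 0.26 = 0.065000
P(Brake chain inoperative) [AND] = 0.08 × 0.22 × 0.37 = 0.006512
P(Servo loop down) [AND] = 0.065000 × 0.006512 = 0.000423
P(E-stop path 2 unavailable) [OR] = 1 − (1−0.10) × (1−0.34) = 0.406000
P(Safety interlock 2 down) [OR] = 1 − (1−0.28) × (1−0.406000) = 0.572320
P(Robot arm uncommanded motion) [OR] = 1 − (1−0.160249) × (1−0.000423) × (1−0.572320) × (1−0.36) = 0.770245
Rounded to 4 decimal places: P(Robot arm uncommanded motion) ≈ 0.7702.

0.7702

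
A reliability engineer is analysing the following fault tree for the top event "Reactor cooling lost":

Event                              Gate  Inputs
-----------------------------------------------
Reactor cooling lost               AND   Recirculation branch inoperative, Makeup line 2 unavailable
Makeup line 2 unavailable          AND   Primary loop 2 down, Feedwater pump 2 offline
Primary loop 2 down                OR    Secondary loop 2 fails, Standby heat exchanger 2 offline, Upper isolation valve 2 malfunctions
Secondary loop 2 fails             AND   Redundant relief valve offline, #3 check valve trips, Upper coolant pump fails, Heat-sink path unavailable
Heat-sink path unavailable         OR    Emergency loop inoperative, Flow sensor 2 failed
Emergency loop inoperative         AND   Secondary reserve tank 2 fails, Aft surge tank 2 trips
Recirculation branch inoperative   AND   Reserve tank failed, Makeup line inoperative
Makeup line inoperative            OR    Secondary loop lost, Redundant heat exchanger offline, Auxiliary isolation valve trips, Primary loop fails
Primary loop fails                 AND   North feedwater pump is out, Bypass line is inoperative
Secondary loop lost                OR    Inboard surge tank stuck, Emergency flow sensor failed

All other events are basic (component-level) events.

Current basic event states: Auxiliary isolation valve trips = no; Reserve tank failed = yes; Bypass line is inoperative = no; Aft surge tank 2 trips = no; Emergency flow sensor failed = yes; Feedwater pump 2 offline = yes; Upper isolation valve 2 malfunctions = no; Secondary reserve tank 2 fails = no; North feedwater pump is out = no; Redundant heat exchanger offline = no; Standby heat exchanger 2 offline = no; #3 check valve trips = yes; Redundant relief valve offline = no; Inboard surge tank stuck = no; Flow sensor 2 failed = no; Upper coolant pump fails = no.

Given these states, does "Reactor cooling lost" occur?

Secondary loop lost [OR]: Inboard surge tank stuck=not, Emergency flow sensor failed=occurs → at least one input occurs → occurs.
Primary loop fails [AND]: North feedwater pump is out=not, Bypass line is inoperative=not → not all inputs occur → does not occur.
Makeup line inoperative [OR]: Secondary loop lost=occurs, Redundant heat exchanger offline=not, Auxiliary isolation valve trips=not, Primary loop fails=not → at least one input occurs → occurs.
Recirculation branch inoperative [AND]: Reserve tank failed=occurs, Makeup line inoperative=occurs → all inputs occur → occurs.
Emergency loop inoperative [AND]: Secondary reserve tank 2 fails=not, Aft surge tank 2 trips=not → not all inputs occur → does not occur.
Heat-sink path unavailable [OR]: Emergency loop inoperative=not, Flow sensor 2 failed=not → no input occurs → does not occur.
Secondary loop 2 fails [AND]: Redundant relief valve offline=not, #3 check valve trips=occurs, Upper coolant pump fails=not, Heat-sink path unavailable=not → not all inputs occur → does not occur.
Primary loop 2 down [OR]: Secondary loop 2 fails=not, Standby heat exchanger 2 offline=not, Upper isolation valve 2 malfunctions=not → no input occurs → does not occur.
Makeup line 2 unavailable [AND]: Primary loop 2 down=not, Feedwater pump 2 offline=occurs → not all inputs occur → does not occur.
Reactor cooling lost [AND]: Recirculation branch inoperative=occurs, Makeup line 2 unavailable=not → not all inputs occur → does not occur.

No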